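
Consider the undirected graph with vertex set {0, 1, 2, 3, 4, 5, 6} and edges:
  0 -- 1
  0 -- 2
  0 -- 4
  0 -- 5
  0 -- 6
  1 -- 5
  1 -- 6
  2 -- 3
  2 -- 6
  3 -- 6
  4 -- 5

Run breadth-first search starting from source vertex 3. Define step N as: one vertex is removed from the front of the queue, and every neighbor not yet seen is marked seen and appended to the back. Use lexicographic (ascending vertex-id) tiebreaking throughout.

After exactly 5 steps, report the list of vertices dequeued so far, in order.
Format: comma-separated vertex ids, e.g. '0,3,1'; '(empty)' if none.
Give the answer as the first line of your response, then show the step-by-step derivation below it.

3,2,6,0,1

step 1: dequeue 3; queue=[2,6]; order=3
step 2: dequeue 2; queue=[6,0]; order=3,2
step 3: dequeue 6; queue=[0,1]; order=3,2,6
step 4: dequeue 0; queue=[1,4,5]; order=3,2,6,0
step 5: dequeue 1; queue=[4,5]; order=3,2,6,0,1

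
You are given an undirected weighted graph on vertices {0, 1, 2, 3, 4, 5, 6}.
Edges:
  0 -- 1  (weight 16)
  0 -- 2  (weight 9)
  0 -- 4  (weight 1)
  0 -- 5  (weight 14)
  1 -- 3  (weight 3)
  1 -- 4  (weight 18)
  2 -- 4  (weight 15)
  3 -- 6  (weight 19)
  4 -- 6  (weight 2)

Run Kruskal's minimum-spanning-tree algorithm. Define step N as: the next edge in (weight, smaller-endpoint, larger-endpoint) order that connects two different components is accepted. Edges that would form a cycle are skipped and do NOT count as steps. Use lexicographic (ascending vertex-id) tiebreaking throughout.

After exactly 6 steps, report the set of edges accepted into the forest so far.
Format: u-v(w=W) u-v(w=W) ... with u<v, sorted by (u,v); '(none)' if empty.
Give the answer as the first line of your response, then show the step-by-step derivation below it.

0-1(w=16) 0-2(w=9) 0-4(w=1) 0-5(w=14) 1-3(w=3) 4-6(w=2)

step 1: add edge 0-4 (w=1); MST = {0-4(w=1)}
step 2: add edge 4-6 (w=2); MST = {0-4(w=1) 4-6(w=2)}
step 3: add edge 1-3 (w=3); MST = {0-4(w=1) 1-3(w=3) 4-6(w=2)}
step 4: add edge 0-2 (w=9); MST = {0-2(w=9) 0-4(w=1) 1-3(w=3) 4-6(w=2)}
step 5: add edge 0-5 (w=14); MST = {0-2(w=9) 0-4(w=1) 0-5(w=14) 1-3(w=3) 4-6(w=2)}
step 6: add edge 0-1 (w=16); MST = {0-1(w=16) 0-2(w=9) 0-4(w=1) 0-5(w=14) 1-3(w=3) 4-6(w=2)}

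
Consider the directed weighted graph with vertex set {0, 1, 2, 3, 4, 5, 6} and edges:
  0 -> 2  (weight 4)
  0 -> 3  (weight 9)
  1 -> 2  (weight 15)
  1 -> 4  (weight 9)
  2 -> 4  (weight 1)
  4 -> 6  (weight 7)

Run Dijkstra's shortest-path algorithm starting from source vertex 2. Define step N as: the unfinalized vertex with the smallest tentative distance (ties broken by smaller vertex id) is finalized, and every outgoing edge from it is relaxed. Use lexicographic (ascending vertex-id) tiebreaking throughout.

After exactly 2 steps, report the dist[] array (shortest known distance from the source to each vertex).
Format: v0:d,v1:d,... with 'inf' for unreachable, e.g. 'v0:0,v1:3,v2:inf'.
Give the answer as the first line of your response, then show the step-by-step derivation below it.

v0:inf,v1:inf,v2:0,v3:inf,v4:1,v5:inf,v6:8

step 1: dist = v0:inf,v1:inf,v2:0,v3:inf,v4:1,v5:inf,v6:inf
step 2: dist = v0:inf,v1:inf,v2:0,v3:inf,v4:1,v5:inf,v6:8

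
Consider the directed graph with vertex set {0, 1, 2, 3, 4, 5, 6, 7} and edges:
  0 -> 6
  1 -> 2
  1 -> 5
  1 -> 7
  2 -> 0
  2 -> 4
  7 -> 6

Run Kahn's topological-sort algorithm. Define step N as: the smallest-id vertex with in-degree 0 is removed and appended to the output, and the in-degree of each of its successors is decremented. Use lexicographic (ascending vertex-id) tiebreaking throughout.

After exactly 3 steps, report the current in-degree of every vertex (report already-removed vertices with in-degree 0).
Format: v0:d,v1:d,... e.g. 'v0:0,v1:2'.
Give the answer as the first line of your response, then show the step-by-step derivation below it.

v0:0,v1:0,v2:0,v3:0,v4:0,v5:0,v6:1,v7:0

step 1: output 1; order=[1]; indeg=(1,0,0,0,1,0,2,0)
step 2: output 2; order=[1,2]; indeg=(0,0,0,0,0,0,2,0)
step 3: output 0; order=[1,2,0]; indeg=(0,0,0,0,0,0,1,0)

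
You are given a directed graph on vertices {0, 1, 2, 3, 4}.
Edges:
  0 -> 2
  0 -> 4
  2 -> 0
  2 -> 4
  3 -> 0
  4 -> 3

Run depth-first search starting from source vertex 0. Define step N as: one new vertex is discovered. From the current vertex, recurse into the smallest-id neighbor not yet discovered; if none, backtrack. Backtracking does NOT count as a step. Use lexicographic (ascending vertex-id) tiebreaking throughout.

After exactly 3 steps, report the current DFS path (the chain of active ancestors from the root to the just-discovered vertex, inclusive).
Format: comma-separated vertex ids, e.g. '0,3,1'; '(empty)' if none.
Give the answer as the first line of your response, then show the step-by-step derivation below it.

0,2,4

step 1: discover 0; path=0; order=0
step 2: discover 2; path=0>2; order=0,2
step 3: discover 4; path=0>2>4; order=0,2,4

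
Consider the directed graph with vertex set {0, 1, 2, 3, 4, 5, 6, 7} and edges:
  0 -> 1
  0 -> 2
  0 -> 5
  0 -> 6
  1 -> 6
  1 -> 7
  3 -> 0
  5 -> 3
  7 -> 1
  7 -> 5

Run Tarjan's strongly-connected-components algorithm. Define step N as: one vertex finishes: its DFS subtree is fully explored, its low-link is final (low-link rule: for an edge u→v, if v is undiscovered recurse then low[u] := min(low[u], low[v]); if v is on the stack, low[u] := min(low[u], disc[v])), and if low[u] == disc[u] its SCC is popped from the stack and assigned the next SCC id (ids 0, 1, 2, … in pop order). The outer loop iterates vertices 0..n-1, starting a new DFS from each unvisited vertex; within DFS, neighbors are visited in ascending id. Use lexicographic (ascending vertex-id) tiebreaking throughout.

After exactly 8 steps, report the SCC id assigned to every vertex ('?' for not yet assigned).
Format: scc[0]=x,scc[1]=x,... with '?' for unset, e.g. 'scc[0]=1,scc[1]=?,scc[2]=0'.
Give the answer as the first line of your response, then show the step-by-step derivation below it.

scc[0]=2,scc[1]=2,scc[2]=1,scc[3]=2,scc[4]=3,scc[5]=2,scc[6]=0,scc[7]=2

step 1: low=(low[0]=0,low[1]=1,low[2]=?,low[3]=?,low[4]=?,low[5]=?,low[6]=2,low[7]=?); scc=(scc[0]=?,scc[1]=?,scc[2]=?,scc[3]=?,scc[4]=?,scc[5]=?,scc[6]=0,scc[7]=?)
step 2: low=(low[0]=0,low[1]=1,low[2]=?,low[3]=0,low[4]=?,low[5]=4,low[6]=2,low[7]=1); scc=(scc[0]=?,scc[1]=?,scc[2]=?,scc[3]=?,scc[4]=?,scc[5]=?,scc[6]=0,scc[7]=?)
step 3: low=(low[0]=0,low[1]=1,low[2]=?,low[3]=0,low[4]=?,low[5]=0,low[6]=2,low[7]=1); scc=(scc[0]=?,scc[1]=?,scc[2]=?,scc[3]=?,scc[4]=?,scc[5]=?,scc[6]=0,scc[7]=?)
step 4: low=(low[0]=0,low[1]=1,low[2]=?,low[3]=0,low[4]=?,low[5]=0,low[6]=2,low[7]=0); scc=(scc[0]=?,scc[1]=?,scc[2]=?,scc[3]=?,scc[4]=?,scc[5]=?,scc[6]=0,scc[7]=?)
step 5: low=(low[0]=0,low[1]=0,low[2]=?,low[3]=0,low[4]=?,low[5]=0,low[6]=2,low[7]=0); scc=(scc[0]=?,scc[1]=?,scc[2]=?,scc[3]=?,scc[4]=?,scc[5]=?,scc[6]=0,scc[7]=?)
step 6: low=(low[0]=0,low[1]=0,low[2]=6,low[3]=0,low[4]=?,low[5]=0,low[6]=2,low[7]=0); scc=(scc[0]=?,scc[1]=?,scc[2]=1,scc[3]=?,scc[4]=?,scc[5]=?,scc[6]=0,scc[7]=?)
step 7: low=(low[0]=0,low[1]=0,low[2]=6,low[3]=0,low[4]=?,low[5]=0,low[6]=2,low[7]=0); scc=(scc[0]=2,scc[1]=2,scc[2]=1,scc[3]=2,scc[4]=?,scc[5]=2,scc[6]=0,scc[7]=2)
step 8: low=(low[0]=0,low[1]=0,low[2]=6,low[3]=0,low[4]=7,low[5]=0,low[6]=2,low[7]=0); scc=(scc[0]=2,scc[1]=2,scc[2]=1,scc[3]=2,scc[4]=3,scc[5]=2,scc[6]=0,scc[7]=2)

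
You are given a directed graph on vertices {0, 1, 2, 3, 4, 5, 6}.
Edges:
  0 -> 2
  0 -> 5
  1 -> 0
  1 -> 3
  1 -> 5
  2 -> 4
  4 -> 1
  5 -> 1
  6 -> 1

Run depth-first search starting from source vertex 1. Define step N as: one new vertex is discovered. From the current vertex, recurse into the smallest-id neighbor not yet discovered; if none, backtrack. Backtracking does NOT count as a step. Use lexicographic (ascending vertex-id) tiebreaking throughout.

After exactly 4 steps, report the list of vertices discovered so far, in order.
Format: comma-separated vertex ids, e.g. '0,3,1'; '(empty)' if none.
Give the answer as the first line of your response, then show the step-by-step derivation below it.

1,0,2,4

step 1: discover 1; path=1; order=1
step 2: discover 0; path=1>0; order=1,0
step 3: discover 2; path=1>0>2; order=1,0,2
step 4: discover 4; path=1>0>2>4; order=1,0,2,4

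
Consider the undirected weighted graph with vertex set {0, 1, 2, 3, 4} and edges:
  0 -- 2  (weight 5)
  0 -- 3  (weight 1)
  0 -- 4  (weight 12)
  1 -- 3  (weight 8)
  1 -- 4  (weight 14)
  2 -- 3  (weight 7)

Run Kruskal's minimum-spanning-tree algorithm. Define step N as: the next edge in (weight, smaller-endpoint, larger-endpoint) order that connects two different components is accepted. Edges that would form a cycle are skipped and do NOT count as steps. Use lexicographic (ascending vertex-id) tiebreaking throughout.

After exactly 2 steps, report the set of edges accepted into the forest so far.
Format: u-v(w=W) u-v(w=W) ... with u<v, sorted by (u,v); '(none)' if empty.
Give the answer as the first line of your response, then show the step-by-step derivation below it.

0-2(w=5) 0-3(w=1)

step 1: add edge 0-3 (w=1); MST = {0-3(w=1)}
step 2: add edge 0-2 (w=5); MST = {0-2(w=5) 0-3(w=1)}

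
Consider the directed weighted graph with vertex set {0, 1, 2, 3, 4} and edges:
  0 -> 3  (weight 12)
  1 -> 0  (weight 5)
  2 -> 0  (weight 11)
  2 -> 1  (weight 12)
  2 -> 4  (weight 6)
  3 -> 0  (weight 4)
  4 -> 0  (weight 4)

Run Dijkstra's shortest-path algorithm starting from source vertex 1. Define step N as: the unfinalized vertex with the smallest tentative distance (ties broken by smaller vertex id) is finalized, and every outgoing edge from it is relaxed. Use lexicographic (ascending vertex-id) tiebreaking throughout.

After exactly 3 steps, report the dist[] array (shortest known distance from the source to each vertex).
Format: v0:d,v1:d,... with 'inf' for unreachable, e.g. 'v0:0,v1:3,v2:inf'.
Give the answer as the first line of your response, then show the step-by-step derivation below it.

v0:5,v1:0,v2:inf,v3:17,v4:inf

step 1: dist = v0:5,v1:0,v2:inf,v3:inf,v4:inf
step 2: dist = v0:5,v1:0,v2:inf,v3:17,v4:inf
step 3: dist = v0:5,v1:0,v2:inf,v3:17,v4:inf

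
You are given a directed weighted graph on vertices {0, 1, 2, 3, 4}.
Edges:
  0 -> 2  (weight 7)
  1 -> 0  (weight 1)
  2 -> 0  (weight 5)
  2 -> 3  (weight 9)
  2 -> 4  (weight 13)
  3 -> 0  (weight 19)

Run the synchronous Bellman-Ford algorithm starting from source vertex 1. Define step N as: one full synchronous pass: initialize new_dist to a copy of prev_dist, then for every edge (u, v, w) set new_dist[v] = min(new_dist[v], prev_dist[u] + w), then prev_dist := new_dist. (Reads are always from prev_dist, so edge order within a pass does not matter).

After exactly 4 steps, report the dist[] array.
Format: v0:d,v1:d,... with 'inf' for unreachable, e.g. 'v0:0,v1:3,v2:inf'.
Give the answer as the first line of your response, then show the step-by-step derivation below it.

v0:1,v1:0,v2:8,v3:17,v4:21

step 1: dist = v0:1,v1:0,v2:inf,v3:inf,v4:inf
step 2: dist = v0:1,v1:0,v2:8,v3:inf,v4:inf
step 3: dist = v0:1,v1:0,v2:8,v3:17,v4:21
step 4: dist = v0:1,v1:0,v2:8,v3:17,v4:21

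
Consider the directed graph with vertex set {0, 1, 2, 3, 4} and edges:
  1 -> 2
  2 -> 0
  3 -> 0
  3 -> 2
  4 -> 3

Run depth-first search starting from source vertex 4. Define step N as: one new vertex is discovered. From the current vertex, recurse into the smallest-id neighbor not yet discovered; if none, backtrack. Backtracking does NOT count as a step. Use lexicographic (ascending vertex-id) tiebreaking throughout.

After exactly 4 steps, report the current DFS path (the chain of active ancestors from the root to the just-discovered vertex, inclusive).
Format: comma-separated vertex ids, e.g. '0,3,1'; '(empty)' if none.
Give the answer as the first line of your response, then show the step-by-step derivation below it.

4,3,2

step 1: discover 4; path=4; order=4
step 2: discover 3; path=4>3; order=4,3
step 3: discover 0; path=4>3>0; order=4,3,0
step 4: discover 2; path=4>3>2; order=4,3,0,2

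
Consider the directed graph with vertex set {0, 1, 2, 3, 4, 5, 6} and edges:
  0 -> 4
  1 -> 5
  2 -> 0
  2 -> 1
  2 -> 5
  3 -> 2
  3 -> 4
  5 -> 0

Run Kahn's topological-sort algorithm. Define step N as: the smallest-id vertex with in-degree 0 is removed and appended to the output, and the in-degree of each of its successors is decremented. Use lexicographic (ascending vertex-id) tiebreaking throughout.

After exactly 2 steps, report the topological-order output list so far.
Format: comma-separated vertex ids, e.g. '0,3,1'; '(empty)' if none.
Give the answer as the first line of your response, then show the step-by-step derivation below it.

3,2

step 1: output 3; order=[3]; indeg=(2,1,0,0,1,2,0)
step 2: output 2; order=[3,2]; indeg=(1,0,0,0,1,1,0)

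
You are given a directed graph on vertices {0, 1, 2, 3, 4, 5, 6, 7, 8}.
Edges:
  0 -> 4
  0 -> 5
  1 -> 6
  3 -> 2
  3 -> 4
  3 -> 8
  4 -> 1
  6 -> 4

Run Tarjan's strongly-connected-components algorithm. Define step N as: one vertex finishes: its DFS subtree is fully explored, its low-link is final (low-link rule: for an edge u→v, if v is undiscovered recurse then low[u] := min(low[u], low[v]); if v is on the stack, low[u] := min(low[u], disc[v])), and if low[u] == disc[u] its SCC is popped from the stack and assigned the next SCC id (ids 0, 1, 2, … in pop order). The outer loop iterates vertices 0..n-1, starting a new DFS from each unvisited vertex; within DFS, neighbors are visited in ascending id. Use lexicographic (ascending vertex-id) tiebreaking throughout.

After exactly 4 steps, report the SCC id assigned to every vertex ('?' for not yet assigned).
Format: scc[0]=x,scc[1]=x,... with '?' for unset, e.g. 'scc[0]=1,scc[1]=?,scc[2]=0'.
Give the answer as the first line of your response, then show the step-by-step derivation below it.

scc[0]=?,scc[1]=0,scc[2]=?,scc[3]=?,scc[4]=0,scc[5]=1,scc[6]=0,scc[7]=?,scc[8]=?

step 1: low=(low[0]=0,low[1]=2,low[2]=?,low[3]=?,low[4]=1,low[5]=?,low[6]=1,low[7]=?,low[8]=?); scc=(scc[0]=?,scc[1]=?,scc[2]=?,scc[3]=?,scc[4]=?,scc[5]=?,scc[6]=?,scc[7]=?,scc[8]=?)
step 2: low=(low[0]=0,low[1]=1,low[2]=?,low[3]=?,low[4]=1,low[5]=?,low[6]=1,low[7]=?,low[8]=?); scc=(scc[0]=?,scc[1]=?,scc[2]=?,scc[3]=?,scc[4]=?,scc[5]=?,scc[6]=?,scc[7]=?,scc[8]=?)
step 3: low=(low[0]=0,low[1]=1,low[2]=?,low[3]=?,low[4]=1,low[5]=?,low[6]=1,low[7]=?,low[8]=?); scc=(scc[0]=?,scc[1]=0,scc[2]=?,scc[3]=?,scc[4]=0,scc[5]=?,scc[6]=0,scc[7]=?,scc[8]=?)
step 4: low=(low[0]=0,low[1]=1,low[2]=?,low[3]=?,low[4]=1,low[5]=4,low[6]=1,low[7]=?,low[8]=?); scc=(scc[0]=?,scc[1]=0,scc[2]=?,scc[3]=?,scc[4]=0,scc[5]=1,scc[6]=0,scc[7]=?,scc[8]=?)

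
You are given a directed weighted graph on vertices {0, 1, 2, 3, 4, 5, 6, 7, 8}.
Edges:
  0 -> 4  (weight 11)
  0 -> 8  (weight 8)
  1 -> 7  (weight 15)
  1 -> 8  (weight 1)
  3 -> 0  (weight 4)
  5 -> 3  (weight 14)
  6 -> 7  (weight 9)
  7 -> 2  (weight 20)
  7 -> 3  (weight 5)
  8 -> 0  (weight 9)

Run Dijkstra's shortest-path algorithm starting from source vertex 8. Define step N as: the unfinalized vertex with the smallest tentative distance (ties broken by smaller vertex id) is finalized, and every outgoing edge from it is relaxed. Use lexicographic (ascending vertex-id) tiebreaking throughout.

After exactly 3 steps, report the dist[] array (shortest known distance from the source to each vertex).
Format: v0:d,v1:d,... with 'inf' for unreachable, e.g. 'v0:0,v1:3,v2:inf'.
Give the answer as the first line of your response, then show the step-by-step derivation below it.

v0:9,v1:inf,v2:inf,v3:inf,v4:20,v5:inf,v6:inf,v7:inf,v8:0

step 1: dist = v0:9,v1:inf,v2:inf,v3:inf,v4:inf,v5:inf,v6:inf,v7:inf,v8:0
step 2: dist = v0:9,v1:inf,v2:inf,v3:inf,v4:20,v5:inf,v6:inf,v7:inf,v8:0
step 3: dist = v0:9,v1:inf,v2:inf,v3:inf,v4:20,v5:inf,v6:inf,v7:inf,v8:0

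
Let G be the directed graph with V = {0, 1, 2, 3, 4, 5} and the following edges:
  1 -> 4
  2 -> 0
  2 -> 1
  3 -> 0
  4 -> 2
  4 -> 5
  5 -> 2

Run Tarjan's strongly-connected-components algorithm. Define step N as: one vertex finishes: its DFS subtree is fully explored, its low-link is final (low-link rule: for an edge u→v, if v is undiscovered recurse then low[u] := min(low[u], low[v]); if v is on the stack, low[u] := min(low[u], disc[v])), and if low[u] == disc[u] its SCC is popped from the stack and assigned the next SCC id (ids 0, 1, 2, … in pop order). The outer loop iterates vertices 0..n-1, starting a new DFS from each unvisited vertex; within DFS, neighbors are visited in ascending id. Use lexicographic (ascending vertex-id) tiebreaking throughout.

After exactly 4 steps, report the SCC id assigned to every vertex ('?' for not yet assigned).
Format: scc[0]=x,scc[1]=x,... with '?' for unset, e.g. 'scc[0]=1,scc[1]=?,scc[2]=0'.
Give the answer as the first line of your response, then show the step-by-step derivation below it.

scc[0]=0,scc[1]=?,scc[2]=?,scc[3]=?,scc[4]=?,scc[5]=?

step 1: low=(low[0]=0,low[1]=?,low[2]=?,low[3]=?,low[4]=?,low[5]=?); scc=(scc[0]=0,scc[1]=?,scc[2]=?,scc[3]=?,scc[4]=?,scc[5]=?)
step 2: low=(low[0]=0,low[1]=1,low[2]=1,low[3]=?,low[4]=2,low[5]=?); scc=(scc[0]=0,scc[1]=?,scc[2]=?,scc[3]=?,scc[4]=?,scc[5]=?)
step 3: low=(low[0]=0,low[1]=1,low[2]=1,low[3]=?,low[4]=1,low[5]=3); scc=(scc[0]=0,scc[1]=?,scc[2]=?,scc[3]=?,scc[4]=?,scc[5]=?)
step 4: low=(low[0]=0,low[1]=1,low[2]=1,low[3]=?,low[4]=1,low[5]=3); scc=(scc[0]=0,scc[1]=?,scc[2]=?,scc[3]=?,scc[4]=?,scc[5]=?)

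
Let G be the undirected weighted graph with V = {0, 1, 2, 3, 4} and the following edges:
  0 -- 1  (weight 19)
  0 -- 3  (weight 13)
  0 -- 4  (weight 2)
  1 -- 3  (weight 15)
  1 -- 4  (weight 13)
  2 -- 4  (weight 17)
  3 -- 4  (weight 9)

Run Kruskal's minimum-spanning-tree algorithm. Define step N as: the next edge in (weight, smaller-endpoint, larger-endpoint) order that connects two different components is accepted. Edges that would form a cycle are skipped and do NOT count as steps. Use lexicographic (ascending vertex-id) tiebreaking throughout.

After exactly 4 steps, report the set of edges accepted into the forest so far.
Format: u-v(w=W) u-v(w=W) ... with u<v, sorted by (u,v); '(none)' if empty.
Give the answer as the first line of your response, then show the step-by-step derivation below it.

0-4(w=2) 1-4(w=13) 2-4(w=17) 3-4(w=9)

step 1: add edge 0-4 (w=2); MST = {0-4(w=2)}
step 2: add edge 3-4 (w=9); MST = {0-4(w=2) 3-4(w=9)}
step 3: add edge 1-4 (w=13); MST = {0-4(w=2) 1-4(w=13) 3-4(w=9)}
step 4: add edge 2-4 (w=17); MST = {0-4(w=2) 1-4(w=13) 2-4(w=17) 3-4(w=9)}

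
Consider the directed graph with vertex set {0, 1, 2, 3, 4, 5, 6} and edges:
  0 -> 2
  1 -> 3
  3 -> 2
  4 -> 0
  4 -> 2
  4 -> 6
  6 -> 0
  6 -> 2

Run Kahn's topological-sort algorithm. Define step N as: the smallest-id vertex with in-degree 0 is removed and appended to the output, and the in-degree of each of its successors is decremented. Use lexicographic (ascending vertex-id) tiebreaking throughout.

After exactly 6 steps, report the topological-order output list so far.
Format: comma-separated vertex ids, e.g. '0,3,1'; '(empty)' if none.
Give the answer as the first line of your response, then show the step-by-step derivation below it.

1,3,4,5,6,0

step 1: output 1; order=[1]; indeg=(2,0,4,0,0,0,1)
step 2: output 3; order=[1,3]; indeg=(2,0,3,0,0,0,1)
step 3: output 4; order=[1,3,4]; indeg=(1,0,2,0,0,0,0)
step 4: output 5; order=[1,3,4,5]; indeg=(1,0,2,0,0,0,0)
step 5: output 6; order=[1,3,4,5,6]; indeg=(0,0,1,0,0,0,0)
step 6: output 0; order=[1,3,4,5,6,0]; indeg=(0,0,0,0,0,0,0)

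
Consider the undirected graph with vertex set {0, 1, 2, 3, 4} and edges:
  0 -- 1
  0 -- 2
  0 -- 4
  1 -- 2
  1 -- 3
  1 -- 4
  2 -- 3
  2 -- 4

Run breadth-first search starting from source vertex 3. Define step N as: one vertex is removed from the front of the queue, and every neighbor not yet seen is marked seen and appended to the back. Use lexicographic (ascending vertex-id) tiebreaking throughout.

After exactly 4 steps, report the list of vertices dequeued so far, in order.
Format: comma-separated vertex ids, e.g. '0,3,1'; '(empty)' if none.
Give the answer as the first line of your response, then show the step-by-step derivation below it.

3,1,2,0

step 1: dequeue 3; queue=[1,2]; order=3
step 2: dequeue 1; queue=[2,0,4]; order=3,1
step 3: dequeue 2; queue=[0,4]; order=3,1,2
step 4: dequeue 0; queue=[4]; order=3,1,2,0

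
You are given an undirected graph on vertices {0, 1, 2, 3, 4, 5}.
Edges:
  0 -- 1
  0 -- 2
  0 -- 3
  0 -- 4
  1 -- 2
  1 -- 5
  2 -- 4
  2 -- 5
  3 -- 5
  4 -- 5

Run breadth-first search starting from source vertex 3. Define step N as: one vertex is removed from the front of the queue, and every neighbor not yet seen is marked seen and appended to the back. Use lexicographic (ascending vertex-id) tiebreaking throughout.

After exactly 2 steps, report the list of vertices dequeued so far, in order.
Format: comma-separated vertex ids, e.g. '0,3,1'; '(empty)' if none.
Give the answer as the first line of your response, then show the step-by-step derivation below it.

3,0

step 1: dequeue 3; queue=[0,5]; order=3
step 2: dequeue 0; queue=[5,1,2,4]; order=3,0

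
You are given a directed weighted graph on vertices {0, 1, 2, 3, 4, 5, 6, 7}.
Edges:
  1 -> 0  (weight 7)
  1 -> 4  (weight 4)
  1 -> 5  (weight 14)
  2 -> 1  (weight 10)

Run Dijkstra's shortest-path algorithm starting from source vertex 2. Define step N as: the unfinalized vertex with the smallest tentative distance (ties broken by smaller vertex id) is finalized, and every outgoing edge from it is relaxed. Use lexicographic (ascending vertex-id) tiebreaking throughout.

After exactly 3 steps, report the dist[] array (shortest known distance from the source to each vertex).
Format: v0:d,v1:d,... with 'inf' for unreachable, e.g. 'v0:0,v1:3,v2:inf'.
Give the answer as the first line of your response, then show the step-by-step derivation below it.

v0:17,v1:10,v2:0,v3:inf,v4:14,v5:24,v6:inf,v7:inf

step 1: dist = v0:inf,v1:10,v2:0,v3:inf,v4:inf,v5:inf,v6:inf,v7:inf
step 2: dist = v0:17,v1:10,v2:0,v3:inf,v4:14,v5:24,v6:inf,v7:inf
step 3: dist = v0:17,v1:10,v2:0,v3:inf,v4:14,v5:24,v6:inf,v7:inf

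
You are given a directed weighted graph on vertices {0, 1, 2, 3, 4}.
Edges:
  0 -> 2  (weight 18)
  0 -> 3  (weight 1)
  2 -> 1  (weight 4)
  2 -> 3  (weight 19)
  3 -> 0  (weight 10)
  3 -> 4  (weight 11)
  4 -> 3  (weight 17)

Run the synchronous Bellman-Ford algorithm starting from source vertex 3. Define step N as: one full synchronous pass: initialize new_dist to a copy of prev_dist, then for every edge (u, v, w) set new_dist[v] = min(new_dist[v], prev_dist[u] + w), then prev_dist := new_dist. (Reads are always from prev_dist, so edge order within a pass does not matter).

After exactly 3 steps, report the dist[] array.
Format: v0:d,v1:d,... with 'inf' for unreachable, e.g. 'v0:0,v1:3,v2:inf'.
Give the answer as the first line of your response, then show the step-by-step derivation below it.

v0:10,v1:32,v2:28,v3:0,v4:11

step 1: dist = v0:10,v1:inf,v2:inf,v3:0,v4:11
step 2: dist = v0:10,v1:inf,v2:28,v3:0,v4:11
step 3: dist = v0:10,v1:32,v2:28,v3:0,v4:11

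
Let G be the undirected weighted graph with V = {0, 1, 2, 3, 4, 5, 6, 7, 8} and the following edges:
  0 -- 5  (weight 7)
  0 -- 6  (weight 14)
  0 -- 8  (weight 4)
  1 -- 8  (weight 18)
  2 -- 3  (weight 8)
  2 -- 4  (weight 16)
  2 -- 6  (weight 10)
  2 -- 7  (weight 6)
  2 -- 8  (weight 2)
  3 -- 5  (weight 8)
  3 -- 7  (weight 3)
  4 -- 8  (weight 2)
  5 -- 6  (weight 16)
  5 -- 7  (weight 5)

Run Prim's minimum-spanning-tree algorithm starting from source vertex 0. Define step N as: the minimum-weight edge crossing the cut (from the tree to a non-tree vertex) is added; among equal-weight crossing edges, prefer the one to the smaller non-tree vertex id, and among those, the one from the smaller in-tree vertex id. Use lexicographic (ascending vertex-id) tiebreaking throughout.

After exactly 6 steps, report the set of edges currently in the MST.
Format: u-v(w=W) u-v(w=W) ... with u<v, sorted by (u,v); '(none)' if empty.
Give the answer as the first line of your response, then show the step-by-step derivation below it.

0-8(w=4) 2-7(w=6) 2-8(w=2) 3-7(w=3) 4-8(w=2) 5-7(w=5)

step 1: add edge 0-8 (w=4); MST = {0-8(w=4)}
step 2: add edge 2-8 (w=2); MST = {0-8(w=4) 2-8(w=2)}
step 3: add edge 4-8 (w=2); MST = {0-8(w=4) 2-8(w=2) 4-8(w=2)}
step 4: add edge 2-7 (w=6); MST = {0-8(w=4) 2-7(w=6) 2-8(w=2) 4-8(w=2)}
step 5: add edge 3-7 (w=3); MST = {0-8(w=4) 2-7(w=6) 2-8(w=2) 3-7(w=3) 4-8(w=2)}
step 6: add edge 5-7 (w=5); MST = {0-8(w=4) 2-7(w=6) 2-8(w=2) 3-7(w=3) 4-8(w=2) 5-7(w=5)}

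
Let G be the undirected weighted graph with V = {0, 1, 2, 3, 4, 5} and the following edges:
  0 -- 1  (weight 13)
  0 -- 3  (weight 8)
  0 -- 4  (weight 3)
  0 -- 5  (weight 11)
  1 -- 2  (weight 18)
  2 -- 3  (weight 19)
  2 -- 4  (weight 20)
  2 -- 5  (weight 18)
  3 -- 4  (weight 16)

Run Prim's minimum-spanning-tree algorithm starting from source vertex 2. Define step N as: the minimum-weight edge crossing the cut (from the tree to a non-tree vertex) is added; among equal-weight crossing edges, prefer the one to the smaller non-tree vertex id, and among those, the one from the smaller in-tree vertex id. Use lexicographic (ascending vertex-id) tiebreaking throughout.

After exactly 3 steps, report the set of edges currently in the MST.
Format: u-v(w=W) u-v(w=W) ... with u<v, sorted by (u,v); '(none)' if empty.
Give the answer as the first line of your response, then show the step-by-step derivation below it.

0-1(w=13) 0-4(w=3) 1-2(w=18)

step 1: add edge 1-2 (w=18); MST = {1-2(w=18)}
step 2: add edge 0-1 (w=13); MST = {0-1(w=13) 1-2(w=18)}
step 3: add edge 0-4 (w=3); MST = {0-1(w=13) 0-4(w=3) 1-2(w=18)}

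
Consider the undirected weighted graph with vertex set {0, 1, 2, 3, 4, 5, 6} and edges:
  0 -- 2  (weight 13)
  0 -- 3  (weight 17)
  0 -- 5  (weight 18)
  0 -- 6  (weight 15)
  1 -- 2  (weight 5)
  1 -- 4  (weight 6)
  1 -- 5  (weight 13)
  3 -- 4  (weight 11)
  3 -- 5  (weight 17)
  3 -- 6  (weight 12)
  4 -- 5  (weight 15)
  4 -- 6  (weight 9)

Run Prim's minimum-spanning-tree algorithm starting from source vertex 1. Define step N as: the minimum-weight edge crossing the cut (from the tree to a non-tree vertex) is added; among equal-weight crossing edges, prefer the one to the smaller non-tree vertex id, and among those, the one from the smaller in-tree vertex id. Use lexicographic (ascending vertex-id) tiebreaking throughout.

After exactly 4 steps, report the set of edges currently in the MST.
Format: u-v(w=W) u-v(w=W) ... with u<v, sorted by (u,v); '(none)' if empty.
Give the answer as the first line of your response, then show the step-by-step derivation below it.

1-2(w=5) 1-4(w=6) 3-4(w=11) 4-6(w=9)

step 1: add edge 1-2 (w=5); MST = {1-2(w=5)}
step 2: add edge 1-4 (w=6); MST = {1-2(w=5) 1-4(w=6)}
step 3: add edge 4-6 (w=9); MST = {1-2(w=5) 1-4(w=6) 4-6(w=9)}
step 4: add edge 3-4 (w=11); MST = {1-2(w=5) 1-4(w=6) 3-4(w=11) 4-6(w=9)}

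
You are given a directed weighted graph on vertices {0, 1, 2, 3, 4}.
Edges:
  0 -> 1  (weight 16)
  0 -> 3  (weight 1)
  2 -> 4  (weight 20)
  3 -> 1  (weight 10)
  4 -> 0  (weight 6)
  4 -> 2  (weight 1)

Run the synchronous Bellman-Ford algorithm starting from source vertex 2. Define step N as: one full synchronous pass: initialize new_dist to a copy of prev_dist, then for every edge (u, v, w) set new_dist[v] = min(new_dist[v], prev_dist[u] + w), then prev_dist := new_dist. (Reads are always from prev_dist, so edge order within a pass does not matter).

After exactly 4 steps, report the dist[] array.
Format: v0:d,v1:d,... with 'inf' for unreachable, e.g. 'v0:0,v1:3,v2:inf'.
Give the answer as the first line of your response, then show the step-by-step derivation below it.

v0:26,v1:37,v2:0,v3:27,v4:20

step 1: dist = v0:inf,v1:inf,v2:0,v3:inf,v4:20
step 2: dist = v0:26,v1:inf,v2:0,v3:inf,v4:20
step 3: dist = v0:26,v1:42,v2:0,v3:27,v4:20
step 4: dist = v0:26,v1:37,v2:0,v3:27,v4:20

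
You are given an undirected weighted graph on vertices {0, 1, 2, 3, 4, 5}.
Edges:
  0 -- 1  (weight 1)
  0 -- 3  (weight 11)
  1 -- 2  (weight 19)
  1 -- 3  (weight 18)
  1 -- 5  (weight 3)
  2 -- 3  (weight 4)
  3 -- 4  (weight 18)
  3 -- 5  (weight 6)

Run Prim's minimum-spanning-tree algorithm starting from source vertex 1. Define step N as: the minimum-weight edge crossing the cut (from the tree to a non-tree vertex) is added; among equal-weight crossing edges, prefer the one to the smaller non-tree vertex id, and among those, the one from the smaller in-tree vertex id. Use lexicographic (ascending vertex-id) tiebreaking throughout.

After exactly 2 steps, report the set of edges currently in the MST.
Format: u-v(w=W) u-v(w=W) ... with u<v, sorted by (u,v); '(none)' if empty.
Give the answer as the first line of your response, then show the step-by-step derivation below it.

0-1(w=1) 1-5(w=3)

step 1: add edge 0-1 (w=1); MST = {0-1(w=1)}
step 2: add edge 1-5 (w=3); MST = {0-1(w=1) 1-5(w=3)}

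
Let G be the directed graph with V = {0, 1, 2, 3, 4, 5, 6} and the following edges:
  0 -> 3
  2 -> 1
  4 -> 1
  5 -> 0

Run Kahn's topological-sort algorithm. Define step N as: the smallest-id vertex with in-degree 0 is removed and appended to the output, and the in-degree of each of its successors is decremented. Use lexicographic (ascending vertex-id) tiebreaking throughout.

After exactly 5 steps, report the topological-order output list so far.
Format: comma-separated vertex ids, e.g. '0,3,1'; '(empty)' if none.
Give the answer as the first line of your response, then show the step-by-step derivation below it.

2,4,1,5,0

step 1: output 2; order=[2]; indeg=(1,1,0,1,0,0,0)
step 2: output 4; order=[2,4]; indeg=(1,0,0,1,0,0,0)
step 3: output 1; order=[2,4,1]; indeg=(1,0,0,1,0,0,0)
step 4: output 5; order=[2,4,1,5]; indeg=(0,0,0,1,0,0,0)
step 5: output 0; order=[2,4,1,5,0]; indeg=(0,0,0,0,0,0,0)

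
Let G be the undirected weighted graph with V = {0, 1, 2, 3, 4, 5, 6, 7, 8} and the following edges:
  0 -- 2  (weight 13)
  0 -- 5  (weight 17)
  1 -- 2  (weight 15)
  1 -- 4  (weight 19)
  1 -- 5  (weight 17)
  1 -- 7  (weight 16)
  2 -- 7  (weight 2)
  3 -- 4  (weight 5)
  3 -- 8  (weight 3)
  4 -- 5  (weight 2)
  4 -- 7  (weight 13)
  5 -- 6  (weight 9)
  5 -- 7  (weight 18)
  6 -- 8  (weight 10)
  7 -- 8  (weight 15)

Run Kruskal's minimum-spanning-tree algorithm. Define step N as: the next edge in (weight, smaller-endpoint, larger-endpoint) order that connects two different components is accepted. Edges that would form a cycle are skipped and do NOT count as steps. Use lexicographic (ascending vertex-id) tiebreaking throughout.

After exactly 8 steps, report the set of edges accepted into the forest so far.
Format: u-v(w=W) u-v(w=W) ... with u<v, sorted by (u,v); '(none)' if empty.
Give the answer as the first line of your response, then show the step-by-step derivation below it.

0-2(w=13) 1-2(w=15) 2-7(w=2) 3-4(w=5) 3-8(w=3) 4-5(w=2) 4-7(w=13) 5-6(w=9)

step 1: add edge 2-7 (w=2); MST = {2-7(w=2)}
step 2: add edge 4-5 (w=2); MST = {2-7(w=2) 4-5(w=2)}
step 3: add edge 3-8 (w=3); MST = {2-7(w=2) 3-8(w=3) 4-5(w=2)}
step 4: add edge 3-4 (w=5); MST = {2-7(w=2) 3-4(w=5) 3-8(w=3) 4-5(w=2)}
step 5: add edge 5-6 (w=9); MST = {2-7(w=2) 3-4(w=5) 3-8(w=3) 4-5(w=2) 5-6(w=9)}
step 6: add edge 0-2 (w=13); MST = {0-2(w=13) 2-7(w=2) 3-4(w=5) 3-8(w=3) 4-5(w=2) 5-6(w=9)}
step 7: add edge 4-7 (w=13); MST = {0-2(w=13) 2-7(w=2) 3-4(w=5) 3-8(w=3) 4-5(w=2) 4-7(w=13) 5-6(w=9)}
step 8: add edge 1-2 (w=15); MST = {0-2(w=13) 1-2(w=15) 2-7(w=2) 3-4(w=5) 3-8(w=3) 4-5(w=2) 4-7(w=13) 5-6(w=9)}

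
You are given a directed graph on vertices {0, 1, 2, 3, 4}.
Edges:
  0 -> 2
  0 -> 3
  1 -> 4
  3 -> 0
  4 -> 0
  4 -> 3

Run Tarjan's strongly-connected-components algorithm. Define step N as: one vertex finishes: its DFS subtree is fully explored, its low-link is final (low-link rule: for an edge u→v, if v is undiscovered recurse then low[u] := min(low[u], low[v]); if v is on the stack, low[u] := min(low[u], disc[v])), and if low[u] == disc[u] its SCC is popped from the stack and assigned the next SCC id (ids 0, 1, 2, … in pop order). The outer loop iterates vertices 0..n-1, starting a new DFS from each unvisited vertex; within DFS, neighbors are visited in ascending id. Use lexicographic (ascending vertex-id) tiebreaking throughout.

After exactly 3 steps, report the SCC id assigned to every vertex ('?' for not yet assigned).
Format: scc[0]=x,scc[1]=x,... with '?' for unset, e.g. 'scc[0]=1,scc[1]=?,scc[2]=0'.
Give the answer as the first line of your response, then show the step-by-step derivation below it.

scc[0]=1,scc[1]=?,scc[2]=0,scc[3]=1,scc[4]=?

step 1: low=(low[0]=0,low[1]=?,low[2]=1,low[3]=?,low[4]=?); scc=(scc[0]=?,scc[1]=?,scc[2]=0,scc[3]=?,scc[4]=?)
step 2: low=(low[0]=0,low[1]=?,low[2]=1,low[3]=0,low[4]=?); scc=(scc[0]=?,scc[1]=?,scc[2]=0,scc[3]=?,scc[4]=?)
step 3: low=(low[0]=0,low[1]=?,low[2]=1,low[3]=0,low[4]=?); scc=(scc[0]=1,scc[1]=?,scc[2]=0,scc[3]=1,scc[4]=?)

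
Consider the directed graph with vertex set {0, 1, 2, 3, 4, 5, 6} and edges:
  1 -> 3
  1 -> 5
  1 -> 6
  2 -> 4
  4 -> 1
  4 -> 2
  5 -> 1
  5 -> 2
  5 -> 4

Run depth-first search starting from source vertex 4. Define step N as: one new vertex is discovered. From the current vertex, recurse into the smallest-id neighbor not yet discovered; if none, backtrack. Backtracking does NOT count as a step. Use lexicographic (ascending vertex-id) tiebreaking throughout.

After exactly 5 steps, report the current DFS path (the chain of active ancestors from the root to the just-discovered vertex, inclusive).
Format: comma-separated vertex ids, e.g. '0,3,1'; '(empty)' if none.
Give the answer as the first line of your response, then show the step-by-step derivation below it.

4,1,5,2

step 1: discover 4; path=4; order=4
step 2: discover 1; path=4>1; order=4,1
step 3: discover 3; path=4>1>3; order=4,1,3
step 4: discover 5; path=4>1>5; order=4,1,3,5
step 5: discover 2; path=4>1>5>2; order=4,1,3,5,2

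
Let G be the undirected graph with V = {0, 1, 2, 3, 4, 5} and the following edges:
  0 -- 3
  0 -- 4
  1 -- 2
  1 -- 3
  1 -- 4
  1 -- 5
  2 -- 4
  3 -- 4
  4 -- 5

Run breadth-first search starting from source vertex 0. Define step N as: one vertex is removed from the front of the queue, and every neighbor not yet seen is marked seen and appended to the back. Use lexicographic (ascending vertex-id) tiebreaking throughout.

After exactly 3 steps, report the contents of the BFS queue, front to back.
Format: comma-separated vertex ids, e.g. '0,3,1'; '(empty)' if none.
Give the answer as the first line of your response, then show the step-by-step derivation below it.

1,2,5

step 1: dequeue 0; queue=[3,4]; order=0
step 2: dequeue 3; queue=[4,1]; order=0,3
step 3: dequeue 4; queue=[1,2,5]; order=0,3,4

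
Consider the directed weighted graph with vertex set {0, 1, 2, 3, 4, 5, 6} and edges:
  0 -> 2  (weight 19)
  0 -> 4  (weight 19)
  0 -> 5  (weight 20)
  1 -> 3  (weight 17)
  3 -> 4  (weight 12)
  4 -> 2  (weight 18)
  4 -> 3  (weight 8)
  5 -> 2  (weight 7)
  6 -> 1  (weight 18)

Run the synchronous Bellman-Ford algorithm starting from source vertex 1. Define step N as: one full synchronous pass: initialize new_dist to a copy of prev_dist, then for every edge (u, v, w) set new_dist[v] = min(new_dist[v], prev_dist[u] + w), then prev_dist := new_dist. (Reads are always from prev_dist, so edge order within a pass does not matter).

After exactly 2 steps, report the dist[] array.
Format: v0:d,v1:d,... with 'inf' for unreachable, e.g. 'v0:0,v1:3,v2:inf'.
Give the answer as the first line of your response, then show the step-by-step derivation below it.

v0:inf,v1:0,v2:inf,v3:17,v4:29,v5:inf,v6:inf

step 1: dist = v0:inf,v1:0,v2:inf,v3:17,v4:inf,v5:inf,v6:inf
step 2: dist = v0:inf,v1:0,v2:inf,v3:17,v4:29,v5:inf,v6:inf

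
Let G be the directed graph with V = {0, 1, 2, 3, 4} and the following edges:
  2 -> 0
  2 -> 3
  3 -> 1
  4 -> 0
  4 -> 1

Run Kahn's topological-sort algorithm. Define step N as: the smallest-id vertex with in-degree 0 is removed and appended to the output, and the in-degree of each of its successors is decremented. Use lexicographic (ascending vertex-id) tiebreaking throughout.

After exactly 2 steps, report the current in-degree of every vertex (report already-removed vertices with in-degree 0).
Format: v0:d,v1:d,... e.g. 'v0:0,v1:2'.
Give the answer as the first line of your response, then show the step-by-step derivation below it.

v0:1,v1:1,v2:0,v3:0,v4:0

step 1: output 2; order=[2]; indeg=(1,2,0,0,0)
step 2: output 3; order=[2,3]; indeg=(1,1,0,0,0)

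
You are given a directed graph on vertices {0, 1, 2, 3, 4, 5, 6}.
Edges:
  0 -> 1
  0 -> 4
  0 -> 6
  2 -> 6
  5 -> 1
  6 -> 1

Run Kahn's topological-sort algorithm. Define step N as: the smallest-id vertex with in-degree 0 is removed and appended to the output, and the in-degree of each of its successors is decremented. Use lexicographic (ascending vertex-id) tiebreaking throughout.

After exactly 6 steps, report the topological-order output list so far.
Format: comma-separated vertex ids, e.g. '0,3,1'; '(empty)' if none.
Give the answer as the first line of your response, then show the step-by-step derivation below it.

0,2,3,4,5,6

step 1: output 0; order=[0]; indeg=(0,2,0,0,0,0,1)
step 2: output 2; order=[0,2]; indeg=(0,2,0,0,0,0,0)
step 3: output 3; order=[0,2,3]; indeg=(0,2,0,0,0,0,0)
step 4: output 4; order=[0,2,3,4]; indeg=(0,2,0,0,0,0,0)
step 5: output 5; order=[0,2,3,4,5]; indeg=(0,1,0,0,0,0,0)
step 6: output 6; order=[0,2,3,4,5,6]; indeg=(0,0,0,0,0,0,0)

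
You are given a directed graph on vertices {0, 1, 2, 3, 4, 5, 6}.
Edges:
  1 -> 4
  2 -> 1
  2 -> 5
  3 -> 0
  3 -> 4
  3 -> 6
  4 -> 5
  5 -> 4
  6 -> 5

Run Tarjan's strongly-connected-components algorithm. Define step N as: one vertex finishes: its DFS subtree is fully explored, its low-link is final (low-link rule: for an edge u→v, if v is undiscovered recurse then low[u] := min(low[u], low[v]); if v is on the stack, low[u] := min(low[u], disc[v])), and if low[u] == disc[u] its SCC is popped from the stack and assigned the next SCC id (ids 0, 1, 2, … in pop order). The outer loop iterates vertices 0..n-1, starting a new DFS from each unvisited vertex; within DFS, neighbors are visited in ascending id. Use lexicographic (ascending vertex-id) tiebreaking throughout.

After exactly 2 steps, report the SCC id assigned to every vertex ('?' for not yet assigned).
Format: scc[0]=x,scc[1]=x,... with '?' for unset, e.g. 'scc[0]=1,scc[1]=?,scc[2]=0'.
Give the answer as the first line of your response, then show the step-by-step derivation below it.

scc[0]=0,scc[1]=?,scc[2]=?,scc[3]=?,scc[4]=?,scc[5]=?,scc[6]=?

step 1: low=(low[0]=0,low[1]=?,low[2]=?,low[3]=?,low[4]=?,low[5]=?,low[6]=?); scc=(scc[0]=0,scc[1]=?,scc[2]=?,scc[3]=?,scc[4]=?,scc[5]=?,scc[6]=?)
step 2: low=(low[0]=0,low[1]=1,low[2]=?,low[3]=?,low[4]=2,low[5]=2,low[6]=?); scc=(scc[0]=0,scc[1]=?,scc[2]=?,scc[3]=?,scc[4]=?,scc[5]=?,scc[6]=?)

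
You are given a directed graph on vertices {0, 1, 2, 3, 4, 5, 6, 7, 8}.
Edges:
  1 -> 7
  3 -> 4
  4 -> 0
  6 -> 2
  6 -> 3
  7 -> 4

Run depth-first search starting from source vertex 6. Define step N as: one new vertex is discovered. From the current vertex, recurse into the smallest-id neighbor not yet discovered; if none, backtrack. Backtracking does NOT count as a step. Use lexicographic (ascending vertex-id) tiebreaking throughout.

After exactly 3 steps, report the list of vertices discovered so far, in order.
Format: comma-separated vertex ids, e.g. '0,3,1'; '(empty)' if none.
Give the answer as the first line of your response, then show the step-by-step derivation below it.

6,2,3

step 1: discover 6; path=6; order=6
step 2: discover 2; path=6>2; order=6,2
step 3: discover 3; path=6>3; order=6,2,3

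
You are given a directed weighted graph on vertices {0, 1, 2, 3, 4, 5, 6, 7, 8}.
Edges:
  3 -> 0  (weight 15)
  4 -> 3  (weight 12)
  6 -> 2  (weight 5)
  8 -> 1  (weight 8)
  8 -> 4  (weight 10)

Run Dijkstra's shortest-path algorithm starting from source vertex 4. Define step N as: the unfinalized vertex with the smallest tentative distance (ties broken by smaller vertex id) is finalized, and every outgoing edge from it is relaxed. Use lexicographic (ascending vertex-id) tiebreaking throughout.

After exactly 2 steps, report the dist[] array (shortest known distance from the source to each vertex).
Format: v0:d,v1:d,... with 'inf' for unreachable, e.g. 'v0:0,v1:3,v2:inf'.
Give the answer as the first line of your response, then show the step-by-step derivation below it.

v0:27,v1:inf,v2:inf,v3:12,v4:0,v5:inf,v6:inf,v7:inf,v8:inf

step 1: dist = v0:inf,v1:inf,v2:inf,v3:12,v4:0,v5:inf,v6:inf,v7:inf,v8:inf
step 2: dist = v0:27,v1:inf,v2:inf,v3:12,v4:0,v5:inf,v6:inf,v7:inf,v8:inf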